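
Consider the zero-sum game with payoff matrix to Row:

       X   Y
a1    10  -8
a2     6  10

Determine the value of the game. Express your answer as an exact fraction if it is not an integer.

Row minima: a1 → -8, a2 → 6; maximin = 6.
Column maxima: X → 10, Y → 10; minimax = 10.
6 ≠ 10, so there is no saddle point; optimal play is mixed.
Let Row play a1 with probability p. Expected payoff against X: 10p + 6(1−p) = 4p + 6; against Y: (-8)p + 10(1−p) = −18p + 10.
Setting these equal: 4p + 6 = −18p + 10 ⇒ 22p = 4 ⇒ p = 2/11, and the value is (4)·(2/11) + 6 = 74/11.
For Column: with q = P(X), equating a1's and a2's payoffs gives 18q − 8 = −4q + 10 ⇒ q = 9/11.

74/11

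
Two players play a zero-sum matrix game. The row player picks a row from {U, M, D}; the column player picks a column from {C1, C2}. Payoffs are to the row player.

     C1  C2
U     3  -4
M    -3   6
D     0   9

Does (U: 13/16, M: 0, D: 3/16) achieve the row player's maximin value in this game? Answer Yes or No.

No

Against C1 this mix gives (13/16)·3 + (3/16)·0 = 39/16.
Against C2 this mix gives (13/16)·(-4) + (3/16)·9 = -25/16.
The column player will play C2, holding the row player to -25/16. Shifting weight toward the row that does better against C2 would raise this floor (the equalizing mix achieves 27/16 against both C2 and C1), so the proposed strategy is not optimal.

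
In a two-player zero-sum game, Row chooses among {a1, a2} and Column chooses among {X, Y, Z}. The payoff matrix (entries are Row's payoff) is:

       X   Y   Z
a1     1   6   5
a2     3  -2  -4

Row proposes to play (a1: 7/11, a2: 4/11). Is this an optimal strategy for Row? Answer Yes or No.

Against X this mix gives (7/11)·1 + (4/11)·3 = 19/11.
Against Y this mix gives (7/11)·6 + (4/11)·(-2) = 34/11.
Against Z this mix gives (7/11)·5 + (4/11)·(-4) = 19/11.
All of Column's active replies (X, Z) yield 19/11, and no column does worse for Row. The mix makes Column indifferent and guarantees 19/11, so it is optimal.

Yes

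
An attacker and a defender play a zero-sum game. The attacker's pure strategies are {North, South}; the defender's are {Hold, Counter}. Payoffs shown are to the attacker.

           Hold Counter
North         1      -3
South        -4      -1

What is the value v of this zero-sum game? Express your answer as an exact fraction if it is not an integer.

-13/7

Row minima: North → -3, South → -4; maximin = -3.
Column maxima: Hold → 1, Counter → -1; minimax = -1.
-3 ≠ -1, so there is no saddle point; optimal play is mixed.
Let the attacker play North with probability p. Expected payoff against Hold: 1p + (-4)(1−p) = 5p − 4; against Counter: (-3)p + (-1)(1−p) = −2p − 1.
Setting these equal: 5p − 4 = −2p − 1 ⇒ 7p = 3 ⇒ p = 3/7, and the value is (5)·(3/7) − 4 = -13/7.
For the defender: with q = P(Hold), equating North's and South's payoffs gives 4q − 3 = −3q − 1 ⇒ q = 2/7.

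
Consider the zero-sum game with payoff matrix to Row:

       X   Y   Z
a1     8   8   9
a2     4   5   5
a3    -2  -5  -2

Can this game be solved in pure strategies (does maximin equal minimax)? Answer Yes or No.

Yes

Row minima: a1 → 8, a2 → 4, a3 → -5; maximin = 8.
Column maxima: X → 8, Y → 8, Z → 9; minimax = 8.
maximin = minimax = 8, so a saddle point exists.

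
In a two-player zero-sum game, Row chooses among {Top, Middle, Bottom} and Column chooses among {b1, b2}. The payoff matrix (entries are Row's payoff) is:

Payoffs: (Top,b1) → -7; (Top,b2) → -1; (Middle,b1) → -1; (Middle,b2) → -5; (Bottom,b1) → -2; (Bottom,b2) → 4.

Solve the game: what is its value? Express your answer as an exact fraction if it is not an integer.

Row minima: Top → -7, Middle → -5, Bottom → -2; maximin = -2.
Column maxima: b1 → -1, b2 → 4; minimax = -1.
-2 ≠ -1, so there is no saddle point; optimal play is mixed.
Top is strictly dominated by Bottom, so Row never plays it.
On the remaining 2×2 (Middle, Bottom vs b1, b2):
Let Row play Middle with probability p. Expected payoff against b1: (-1)p + (-2)(1−p) = p − 2; against b2: (-5)p + 4(1−p) = −9p + 4.
Setting these equal: p − 2 = −9p + 4 ⇒ 10p = 6 ⇒ p = 3/5, and the value is (1)·(3/5) − 2 = -7/5.
For Column: with q = P(b1), equating Middle's and Bottom's payoffs gives 4q − 5 = −6q + 4 ⇒ q = 9/10.

-7/5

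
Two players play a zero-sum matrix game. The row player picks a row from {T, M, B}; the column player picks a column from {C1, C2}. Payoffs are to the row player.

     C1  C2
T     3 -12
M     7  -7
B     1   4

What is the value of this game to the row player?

Row minima: T → -12, M → -7, B → 1; maximin = 1.
Column maxima: C1 → 7, C2 → 4; minimax = 4.
1 ≠ 4, so there is no saddle point; optimal play is mixed.
T is strictly dominated by M, so the row player never plays it.
On the remaining 2×2 (M, B vs C1, C2):
Let the row player play M with probability p. Expected payoff against C1: 7p + 1(1−p) = 6p + 1; against C2: (-7)p + 4(1−p) = −11p + 4.
Setting these equal: 6p + 1 = −11p + 4 ⇒ 17p = 3 ⇒ p = 3/17, and the value is (6)·(3/17) + 1 = 35/17.
For the column player: with q = P(C1), equating M's and B's payoffs gives 14q − 7 = −3q + 4 ⇒ q = 11/17.

35/17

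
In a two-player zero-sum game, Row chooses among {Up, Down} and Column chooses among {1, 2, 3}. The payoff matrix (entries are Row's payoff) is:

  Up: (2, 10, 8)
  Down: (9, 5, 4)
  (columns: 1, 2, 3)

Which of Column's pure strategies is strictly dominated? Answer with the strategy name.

2

3 holds Row's payoff strictly below 2 in every row: 8 < 10, 4 < 5.
So 2 is strictly dominated for Column.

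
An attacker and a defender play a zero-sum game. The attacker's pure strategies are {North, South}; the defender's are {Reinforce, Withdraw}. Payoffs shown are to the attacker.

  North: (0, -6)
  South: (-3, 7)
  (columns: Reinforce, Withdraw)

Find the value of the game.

Row minima: North → -6, South → -3; maximin = -3.
Column maxima: Reinforce → 0, Withdraw → 7; minimax = 0.
-3 ≠ 0, so there is no saddle point; optimal play is mixed.
Let the attacker play North with probability p. Expected payoff against Reinforce: 0p + (-3)(1−p) = 3p − 3; against Withdraw: (-6)p + 7(1−p) = −13p + 7.
Setting these equal: 3p − 3 = −13p + 7 ⇒ 16p = 10 ⇒ p = 5/8, and the value is (3)·(5/8) − 3 = -9/8.
For the defender: with q = P(Reinforce), equating North's and South's payoffs gives 6q − 6 = −10q + 7 ⇒ q = 13/16.

-9/8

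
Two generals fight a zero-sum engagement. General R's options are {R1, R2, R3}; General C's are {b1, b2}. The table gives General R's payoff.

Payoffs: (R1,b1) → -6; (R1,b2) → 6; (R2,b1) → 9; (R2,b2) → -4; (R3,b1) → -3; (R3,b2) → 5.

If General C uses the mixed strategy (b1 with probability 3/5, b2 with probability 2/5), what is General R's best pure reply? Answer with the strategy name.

Expected payoff of R1: (3/5)·(-6) + (2/5)·6 = -6/5.
Expected payoff of R2: (3/5)·9 + (2/5)·(-4) = 19/5.
Expected payoff of R3: (3/5)·(-3) + (2/5)·5 = 1/5.
The largest is 19/5, so General R's best response is R2.

R2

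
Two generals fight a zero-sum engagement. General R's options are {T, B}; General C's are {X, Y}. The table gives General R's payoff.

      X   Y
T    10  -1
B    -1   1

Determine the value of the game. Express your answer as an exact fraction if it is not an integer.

Row minima: T → -1, B → -1; maximin = -1.
Column maxima: X → 10, Y → 1; minimax = 1.
-1 ≠ 1, so there is no saddle point; optimal play is mixed.
Let General R play T with probability p. Expected payoff against X: 10p + (-1)(1−p) = 11p − 1; against Y: (-1)p + 1(1−p) = −2p + 1.
Setting these equal: 11p − 1 = −2p + 1 ⇒ 13p = 2 ⇒ p = 2/13, and the value is (11)·(2/13) − 1 = 9/13.
For General C: with q = P(X), equating T's and B's payoffs gives 11q − 1 = −2q + 1 ⇒ q = 2/13.

9/13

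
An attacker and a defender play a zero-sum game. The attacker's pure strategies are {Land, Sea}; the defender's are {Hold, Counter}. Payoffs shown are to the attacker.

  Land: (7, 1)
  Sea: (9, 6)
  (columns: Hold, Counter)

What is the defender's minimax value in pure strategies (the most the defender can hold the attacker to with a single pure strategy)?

6

Column maxima: Hold → 9, Counter → 6.
The smallest of these is 6.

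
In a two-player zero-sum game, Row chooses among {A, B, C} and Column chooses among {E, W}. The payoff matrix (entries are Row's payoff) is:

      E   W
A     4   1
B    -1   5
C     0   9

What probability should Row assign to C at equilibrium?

1/4

Row minima: A → 1, B → -1, C → 0; maximin = 1.
Column maxima: E → 4, W → 9; minimax = 4.
1 ≠ 4, so there is no saddle point; optimal play is mixed.
B is strictly dominated by C, so Row never plays it.
On the remaining 2×2 (A, C vs E, W):
Let Row play A with probability p. Expected payoff against E: 4p + 0(1−p) = 4p; against W: 1p + 9(1−p) = −8p + 9.
Setting these equal: 4p = −8p + 9 ⇒ 12p = 9 ⇒ p = 3/4, and the value is (4)·(3/4) = 3.
For Column: with q = P(E), equating A's and C's payoffs gives 3q + 1 = −9q + 9 ⇒ q = 2/3.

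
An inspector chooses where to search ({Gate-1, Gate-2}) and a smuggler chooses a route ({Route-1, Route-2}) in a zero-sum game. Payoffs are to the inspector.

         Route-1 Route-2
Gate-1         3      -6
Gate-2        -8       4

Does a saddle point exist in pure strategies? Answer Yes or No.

No

Row minima: Gate-1 → -6, Gate-2 → -8; maximin = -6.
Column maxima: Route-1 → 3, Route-2 → 4; minimax = 3.
-6 ≠ 3, so no pure-strategy equilibrium exists.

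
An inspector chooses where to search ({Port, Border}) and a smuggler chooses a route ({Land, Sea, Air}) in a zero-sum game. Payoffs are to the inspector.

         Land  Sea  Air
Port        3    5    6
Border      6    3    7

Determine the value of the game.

Row minima: Port → 3, Border → 3; maximin = 3.
Column maxima: Land → 6, Sea → 5, Air → 7; minimax = 5.
3 ≠ 5, so there is no saddle point; optimal play is mixed.
Air is strictly dominated by Land (it gives the inspector strictly more in every row), so the smuggler never plays it.
On the remaining 2×2 (Port, Border vs Land, Sea):
Let the inspector play Port with probability p. Expected payoff against Land: 3p + 6(1−p) = −3p + 6; against Sea: 5p + 3(1−p) = 2p + 3.
Setting these equal: −3p + 6 = 2p + 3 ⇒ −5p = -3 ⇒ p = 3/5, and the value is (-3)·(3/5) + 6 = 21/5.
For the smuggler: with q = P(Land), equating Port's and Border's payoffs gives −2q + 5 = 3q + 3 ⇒ q = 2/5.

21/5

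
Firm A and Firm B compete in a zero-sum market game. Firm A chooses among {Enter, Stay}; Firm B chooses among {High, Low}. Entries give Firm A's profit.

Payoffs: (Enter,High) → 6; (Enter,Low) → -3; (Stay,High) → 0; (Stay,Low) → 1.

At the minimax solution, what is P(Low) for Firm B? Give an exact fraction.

Row minima: Enter → -3, Stay → 0; maximin = 0.
Column maxima: High → 6, Low → 1; minimax = 1.
0 ≠ 1, so there is no saddle point; optimal play is mixed.
Let Firm A play Enter with probability p. Expected payoff against High: 6p + 0(1−p) = 6p; against Low: (-3)p + 1(1−p) = −4p + 1.
Setting these equal: 6p = −4p + 1 ⇒ 10p = 1 ⇒ p = 1/10, and the value is (6)·(1/10) = 3/5.
For Firm B: with q = P(High), equating Enter's and Stay's payoffs gives 9q − 3 = −q + 1 ⇒ q = 2/5.

3/5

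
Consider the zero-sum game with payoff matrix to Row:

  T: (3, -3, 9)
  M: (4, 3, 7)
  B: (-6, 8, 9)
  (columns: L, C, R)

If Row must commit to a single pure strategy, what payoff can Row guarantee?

Row minima: T → -3, M → 3, B → -6.
The best of these is 3.

3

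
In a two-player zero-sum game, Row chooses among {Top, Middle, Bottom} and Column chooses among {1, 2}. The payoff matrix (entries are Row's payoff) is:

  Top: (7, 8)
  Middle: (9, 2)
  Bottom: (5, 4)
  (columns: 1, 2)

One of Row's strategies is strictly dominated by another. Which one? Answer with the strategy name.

Bottom

Top gives a strictly higher payoff than Bottom against every column: 7 > 5, 8 > 4.
So Bottom is strictly dominated and Row never plays it.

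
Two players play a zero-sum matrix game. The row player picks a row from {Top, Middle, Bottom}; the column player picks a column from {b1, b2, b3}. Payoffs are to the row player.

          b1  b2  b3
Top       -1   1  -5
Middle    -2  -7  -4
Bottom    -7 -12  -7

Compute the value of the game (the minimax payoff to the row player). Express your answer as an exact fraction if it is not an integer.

Row minima: Top → -5, Middle → -7, Bottom → -12; maximin = -5.
Column maxima: b1 → -1, b2 → 1, b3 → -4; minimax = -4.
-5 ≠ -4, so there is no saddle point; optimal play is mixed.
Bottom is strictly dominated by Top, so the row player never plays it.
With Bottom eliminated, b1 is strictly dominated by b3 (it gives the row player strictly more in every remaining row), so the column player never plays it.
On the remaining 2×2 (Top, Middle vs b2, b3):
Let the row player play Top with probability p. Expected payoff against b2: 1p + (-7)(1−p) = 8p − 7; against b3: (-5)p + (-4)(1−p) = −p − 4.
Setting these equal: 8p − 7 = −p − 4 ⇒ 9p = 3 ⇒ p = 1/3, and the value is (8)·(1/3) − 7 = -13/3.
For the column player: with q = P(b2), equating Top's and Middle's payoffs gives 6q − 5 = −3q − 4 ⇒ q = 1/9.

-13/3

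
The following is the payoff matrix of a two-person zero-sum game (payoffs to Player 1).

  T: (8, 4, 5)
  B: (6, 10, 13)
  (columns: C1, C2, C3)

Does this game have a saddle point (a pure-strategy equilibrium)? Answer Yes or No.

No

Row minima: T → 4, B → 6; maximin = 6.
Column maxima: C1 → 8, C2 → 10, C3 → 13; minimax = 8.
6 ≠ 8, so no pure-strategy equilibrium exists.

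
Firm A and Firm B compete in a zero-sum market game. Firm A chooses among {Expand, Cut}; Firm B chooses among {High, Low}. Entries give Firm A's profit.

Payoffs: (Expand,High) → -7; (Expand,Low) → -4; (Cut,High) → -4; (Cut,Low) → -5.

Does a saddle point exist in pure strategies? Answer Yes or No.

Row minima: Expand → -7, Cut → -5; maximin = -5.
Column maxima: High → -4, Low → -4; minimax = -4.
-5 ≠ -4, so no pure-strategy equilibrium exists.

No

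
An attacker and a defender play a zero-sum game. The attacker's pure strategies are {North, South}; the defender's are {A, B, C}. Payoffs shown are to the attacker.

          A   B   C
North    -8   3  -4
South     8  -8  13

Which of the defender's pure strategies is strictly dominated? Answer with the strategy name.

A holds the attacker's payoff strictly below C in every row: -8 < -4, 8 < 13.
So C is strictly dominated for the defender.

C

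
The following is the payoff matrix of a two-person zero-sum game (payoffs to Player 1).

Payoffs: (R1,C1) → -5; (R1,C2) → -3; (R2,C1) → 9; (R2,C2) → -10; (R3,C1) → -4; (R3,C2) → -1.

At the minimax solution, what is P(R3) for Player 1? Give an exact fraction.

Row minima: R1 → -5, R2 → -10, R3 → -4; maximin = -4.
Column maxima: C1 → 9, C2 → -1; minimax = -1.
-4 ≠ -1, so there is no saddle point; optimal play is mixed.
R1 is strictly dominated by R3, so Player 1 never plays it.
On the remaining 2×2 (R2, R3 vs C1, C2):
Let Player 1 play R2 with probability p. Expected payoff against C1: 9p + (-4)(1−p) = 13p − 4; against C2: (-10)p + (-1)(1−p) = −9p − 1.
Setting these equal: 13p − 4 = −9p − 1 ⇒ 22p = 3 ⇒ p = 3/22, and the value is (13)·(3/22) − 4 = -49/22.
For Player 2: with q = P(C1), equating R2's and R3's payoffs gives 19q − 10 = −3q − 1 ⇒ q = 9/22.

19/22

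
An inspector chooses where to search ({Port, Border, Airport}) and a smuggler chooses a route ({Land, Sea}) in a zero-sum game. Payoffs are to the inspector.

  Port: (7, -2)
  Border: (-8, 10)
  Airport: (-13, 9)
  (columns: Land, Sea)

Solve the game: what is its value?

Row minima: Port → -2, Border → -8, Airport → -13; maximin = -2.
Column maxima: Land → 7, Sea → 10; minimax = 7.
-2 ≠ 7, so there is no saddle point; optimal play is mixed.
Airport is strictly dominated by Border, so the inspector never plays it.
On the remaining 2×2 (Port, Border vs Land, Sea):
Let the inspector play Port with probability p. Expected payoff against Land: 7p + (-8)(1−p) = 15p − 8; against Sea: (-2)p + 10(1−p) = −12p + 10.
Setting these equal: 15p − 8 = −12p + 10 ⇒ 27p = 18 ⇒ p = 2/3, and the value is (15)·(2/3) − 8 = 2.
For the smuggler: with q = P(Land), equating Port's and Border's payoffs gives 9q − 2 = −18q + 10 ⇒ q = 4/9.

2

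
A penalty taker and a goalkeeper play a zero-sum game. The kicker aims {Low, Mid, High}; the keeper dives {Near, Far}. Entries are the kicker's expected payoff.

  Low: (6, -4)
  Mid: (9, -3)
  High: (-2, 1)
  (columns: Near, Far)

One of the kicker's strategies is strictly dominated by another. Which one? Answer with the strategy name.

Mid gives a strictly higher payoff than Low against every column: 9 > 6, -3 > -4.
So Low is strictly dominated and the kicker never plays it.

Low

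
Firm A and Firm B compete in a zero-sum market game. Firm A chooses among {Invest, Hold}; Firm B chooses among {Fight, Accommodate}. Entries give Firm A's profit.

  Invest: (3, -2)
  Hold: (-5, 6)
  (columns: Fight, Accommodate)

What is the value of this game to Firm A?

Row minima: Invest → -2, Hold → -5; maximin = -2.
Column maxima: Fight → 3, Accommodate → 6; minimax = 3.
-2 ≠ 3, so there is no saddle point; optimal play is mixed.
Let Firm A play Invest with probability p. Expected payoff against Fight: 3p + (-5)(1−p) = 8p − 5; against Accommodate: (-2)p + 6(1−p) = −8p + 6.
Setting these equal: 8p − 5 = −8p + 6 ⇒ 16p = 11 ⇒ p = 11/16, and the value is (8)·(11/16) − 5 = 1/2.
For Firm B: with q = P(Fight), equating Invest's and Hold's payoffs gives 5q − 2 = −11q + 6 ⇒ q = 1/2.

1/2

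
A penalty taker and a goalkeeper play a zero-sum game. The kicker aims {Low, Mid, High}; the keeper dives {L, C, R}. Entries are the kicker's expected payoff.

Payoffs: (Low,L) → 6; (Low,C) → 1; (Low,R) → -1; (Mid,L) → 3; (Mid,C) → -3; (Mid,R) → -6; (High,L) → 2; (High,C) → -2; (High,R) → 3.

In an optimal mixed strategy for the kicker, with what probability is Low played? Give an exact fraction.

Row minima: Low → -1, Mid → -6, High → -2; maximin = -1.
Column maxima: L → 6, C → 1, R → 3; minimax = 1.
-1 ≠ 1, so there is no saddle point; optimal play is mixed.
Mid is strictly dominated by Low, so the kicker never plays it.
L is strictly dominated by C (it gives the kicker strictly more in every row), so the keeper never plays it.
On the remaining 2×2 (Low, High vs C, R):
Let the kicker play Low with probability p. Expected payoff against C: 1p + (-2)(1−p) = 3p − 2; against R: (-1)p + 3(1−p) = −4p + 3.
Setting these equal: 3p − 2 = −4p + 3 ⇒ 7p = 5 ⇒ p = 5/7, and the value is (3)·(5/7) − 2 = 1/7.
For the keeper: with q = P(C), equating Low's and High's payoffs gives 2q − 1 = −5q + 3 ⇒ q = 4/7.

5/7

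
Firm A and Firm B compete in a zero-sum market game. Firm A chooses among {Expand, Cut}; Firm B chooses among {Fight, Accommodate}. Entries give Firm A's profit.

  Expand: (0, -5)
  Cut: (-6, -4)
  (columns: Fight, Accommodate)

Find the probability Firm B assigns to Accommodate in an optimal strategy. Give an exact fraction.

Row minima: Expand → -5, Cut → -6; maximin = -5.
Column maxima: Fight → 0, Accommodate → -4; minimax = -4.
-5 ≠ -4, so there is no saddle point; optimal play is mixed.
Let Firm A play Expand with probability p. Expected payoff against Fight: 0p + (-6)(1−p) = 6p − 6; against Accommodate: (-5)p + (-4)(1−p) = −p − 4.
Setting these equal: 6p − 6 = −p − 4 ⇒ 7p = 2 ⇒ p = 2/7, and the value is (6)·(2/7) − 6 = -30/7.
For Firm B: with q = P(Fight), equating Expand's and Cut's payoffs gives 5q − 5 = −2q − 4 ⇒ q = 1/7.

6/7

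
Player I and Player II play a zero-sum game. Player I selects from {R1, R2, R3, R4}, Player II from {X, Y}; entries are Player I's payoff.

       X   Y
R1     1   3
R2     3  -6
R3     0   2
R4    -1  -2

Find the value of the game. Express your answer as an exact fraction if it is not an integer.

15/11

Row minima: R1 → 1, R2 → -6, R3 → 0, R4 → -2; maximin = 1.
Column maxima: X → 3, Y → 3; minimax = 3.
1 ≠ 3, so there is no saddle point; optimal play is mixed.
R3 is strictly dominated by R1, so Player I never plays it.
R4 is strictly dominated by R1, so Player I never plays it.
On the remaining 2×2 (R1, R2 vs X, Y):
Let Player I play R1 with probability p. Expected payoff against X: 1p + 3(1−p) = −2p + 3; against Y: 3p + (-6)(1−p) = 9p − 6.
Setting these equal: −2p + 3 = 9p − 6 ⇒ −11p = -9 ⇒ p = 9/11, and the value is (-2)·(9/11) + 3 = 15/11.
For Player II: with q = P(X), equating R1's and R2's payoffs gives −2q + 3 = 9q − 6 ⇒ q = 9/11.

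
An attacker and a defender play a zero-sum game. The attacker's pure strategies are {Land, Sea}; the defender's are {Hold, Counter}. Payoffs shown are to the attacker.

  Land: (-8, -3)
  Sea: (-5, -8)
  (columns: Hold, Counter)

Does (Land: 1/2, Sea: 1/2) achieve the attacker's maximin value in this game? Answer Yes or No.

No

Against Hold this mix gives (1/2)·(-8) + (1/2)·(-5) = -13/2.
Against Counter this mix gives (1/2)·(-3) + (1/2)·(-8) = -11/2.
The defender will play Hold, holding the attacker to -13/2. Shifting weight toward the row that does better against Hold would raise this floor (the equalizing mix achieves -49/8 against both Hold and Counter), so the proposed strategy is not optimal.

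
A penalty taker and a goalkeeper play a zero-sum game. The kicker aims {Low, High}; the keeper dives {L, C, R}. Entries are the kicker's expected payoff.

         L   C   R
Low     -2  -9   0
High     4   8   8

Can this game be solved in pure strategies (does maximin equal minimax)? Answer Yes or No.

Row minima: Low → -9, High → 4; maximin = 4.
Column maxima: L → 4, C → 8, R → 8; minimax = 4.
maximin = minimax = 4, so a saddle point exists.

Yes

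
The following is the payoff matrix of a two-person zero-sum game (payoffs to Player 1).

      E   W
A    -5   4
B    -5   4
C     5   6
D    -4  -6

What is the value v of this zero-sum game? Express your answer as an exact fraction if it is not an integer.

Row minima: A → -5, B → -5, C → 5, D → -6; maximin = 5.
Column maxima: E → 5, W → 6; minimax = 5.
Since maximin = minimax = 5, there is a saddle point and the value is 5.

5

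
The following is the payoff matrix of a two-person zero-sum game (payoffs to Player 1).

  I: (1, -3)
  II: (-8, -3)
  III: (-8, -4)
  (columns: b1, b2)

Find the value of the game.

-3

Row minima: I → -3, II → -8, III → -8; maximin = -3.
Column maxima: b1 → 1, b2 → -3; minimax = -3.
Since maximin = minimax = -3, there is a saddle point and the value is -3.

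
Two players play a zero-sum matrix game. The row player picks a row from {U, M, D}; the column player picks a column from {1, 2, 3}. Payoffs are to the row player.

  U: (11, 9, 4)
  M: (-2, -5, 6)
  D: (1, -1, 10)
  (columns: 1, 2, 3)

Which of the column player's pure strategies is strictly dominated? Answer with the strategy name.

2 holds the row player's payoff strictly below 1 in every row: 9 < 11, -5 < -2, -1 < 1.
So 1 is strictly dominated for the column player.

1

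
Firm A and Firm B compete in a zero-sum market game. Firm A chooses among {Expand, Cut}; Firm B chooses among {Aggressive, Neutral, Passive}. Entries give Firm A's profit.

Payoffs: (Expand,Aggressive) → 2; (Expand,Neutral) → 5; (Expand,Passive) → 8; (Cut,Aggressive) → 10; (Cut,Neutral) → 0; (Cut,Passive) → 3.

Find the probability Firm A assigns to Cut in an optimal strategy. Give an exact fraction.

3/13

Row minima: Expand → 2, Cut → 0; maximin = 2.
Column maxima: Aggressive → 10, Neutral → 5, Passive → 8; minimax = 5.
2 ≠ 5, so there is no saddle point; optimal play is mixed.
Passive is strictly dominated by Neutral (it gives Firm A strictly more in every row), so Firm B never plays it.
On the remaining 2×2 (Expand, Cut vs Aggressive, Neutral):
Let Firm A play Expand with probability p. Expected payoff against Aggressive: 2p + 10(1−p) = −8p + 10; against Neutral: 5p + 0(1−p) = 5p.
Setting these equal: −8p + 10 = 5p ⇒ −13p = -10 ⇒ p = 10/13, and the value is (-8)·(10/13) + 10 = 50/13.
For Firm B: with q = P(Aggressive), equating Expand's and Cut's payoffs gives −3q + 5 = 10q ⇒ q = 5/13.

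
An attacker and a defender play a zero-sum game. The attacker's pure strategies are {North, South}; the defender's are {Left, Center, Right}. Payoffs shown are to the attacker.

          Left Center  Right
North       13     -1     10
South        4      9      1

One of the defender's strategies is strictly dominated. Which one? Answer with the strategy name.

Left

Right holds the attacker's payoff strictly below Left in every row: 10 < 13, 1 < 4.
So Left is strictly dominated for the defender.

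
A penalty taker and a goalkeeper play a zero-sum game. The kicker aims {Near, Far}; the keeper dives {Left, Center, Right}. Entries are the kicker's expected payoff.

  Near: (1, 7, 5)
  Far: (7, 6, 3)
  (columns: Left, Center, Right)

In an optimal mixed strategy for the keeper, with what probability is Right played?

3/4

Row minima: Near → 1, Far → 3; maximin = 3.
Column maxima: Left → 7, Center → 7, Right → 5; minimax = 5.
3 ≠ 5, so there is no saddle point; optimal play is mixed.
Center is strictly dominated by Right (it gives the kicker strictly more in every row), so the keeper never plays it.
On the remaining 2×2 (Near, Far vs Left, Right):
Let the kicker play Near with probability p. Expected payoff against Left: 1p + 7(1−p) = −6p + 7; against Right: 5p + 3(1−p) = 2p + 3.
Setting these equal: −6p + 7 = 2p + 3 ⇒ −8p = -4 ⇒ p = 1/2, and the value is (-6)·(1/2) + 7 = 4.
For the keeper: with q = P(Left), equating Near's and Far's payoffs gives −4q + 5 = 4q + 3 ⇒ q = 1/4.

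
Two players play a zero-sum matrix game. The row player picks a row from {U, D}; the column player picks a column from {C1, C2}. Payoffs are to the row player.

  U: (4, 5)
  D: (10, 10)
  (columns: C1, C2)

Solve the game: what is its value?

10

Row minima: U → 4, D → 10; maximin = 10.
Column maxima: C1 → 10, C2 → 10; minimax = 10.
Since maximin = minimax = 10, there is a saddle point and the value is 10.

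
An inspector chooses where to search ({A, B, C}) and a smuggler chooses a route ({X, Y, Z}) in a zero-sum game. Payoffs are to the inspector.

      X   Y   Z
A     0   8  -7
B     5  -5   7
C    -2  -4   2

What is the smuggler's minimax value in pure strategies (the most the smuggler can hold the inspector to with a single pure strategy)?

5

Column maxima: X → 5, Y → 8, Z → 7.
The smallest of these is 5.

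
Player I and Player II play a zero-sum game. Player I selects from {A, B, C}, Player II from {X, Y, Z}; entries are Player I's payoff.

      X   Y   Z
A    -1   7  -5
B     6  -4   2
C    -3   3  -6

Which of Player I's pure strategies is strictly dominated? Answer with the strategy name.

A gives a strictly higher payoff than C against every column: -1 > -3, 7 > 3, -5 > -6.
So C is strictly dominated and Player I never plays it.

C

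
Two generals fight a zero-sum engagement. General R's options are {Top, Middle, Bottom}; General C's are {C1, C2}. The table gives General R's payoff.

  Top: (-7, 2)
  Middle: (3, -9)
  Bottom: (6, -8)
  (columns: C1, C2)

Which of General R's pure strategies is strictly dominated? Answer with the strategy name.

Bottom gives a strictly higher payoff than Middle against every column: 6 > 3, -8 > -9.
So Middle is strictly dominated and General R never plays it.

Middle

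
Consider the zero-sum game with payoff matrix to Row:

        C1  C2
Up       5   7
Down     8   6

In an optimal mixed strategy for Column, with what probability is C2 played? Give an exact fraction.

3/4

Row minima: Up → 5, Down → 6; maximin = 6.
Column maxima: C1 → 8, C2 → 7; minimax = 7.
6 ≠ 7, so there is no saddle point; optimal play is mixed.
Let Row play Up with probability p. Expected payoff against C1: 5p + 8(1−p) = −3p + 8; against C2: 7p + 6(1−p) = p + 6.
Setting these equal: −3p + 8 = p + 6 ⇒ −4p = -2 ⇒ p = 1/2, and the value is (-3)·(1/2) + 8 = 13/2.
For Column: with q = P(C1), equating Up's and Down's payoffs gives −2q + 7 = 2q + 6 ⇒ q = 1/4.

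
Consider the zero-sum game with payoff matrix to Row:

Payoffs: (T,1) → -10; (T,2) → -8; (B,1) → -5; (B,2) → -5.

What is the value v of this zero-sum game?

Row minima: T → -10, B → -5; maximin = -5.
Column maxima: 1 → -5, 2 → -5; minimax = -5.
Since maximin = minimax = -5, there is a saddle point and the value is -5.

-5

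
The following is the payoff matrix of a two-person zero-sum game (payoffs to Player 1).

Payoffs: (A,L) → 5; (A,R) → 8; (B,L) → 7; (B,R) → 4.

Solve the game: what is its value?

Row minima: A → 5, B → 4; maximin = 5.
Column maxima: L → 7, R → 8; minimax = 7.
5 ≠ 7, so there is no saddle point; optimal play is mixed.
Let Player 1 play A with probability p. Expected payoff against L: 5p + 7(1−p) = −2p + 7; against R: 8p + 4(1−p) = 4p + 4.
Setting these equal: −2p + 7 = 4p + 4 ⇒ −6p = -3 ⇒ p = 1/2, and the value is (-2)·(1/2) + 7 = 6.
For Player 2: with q = P(L), equating A's and B's payoffs gives −3q + 8 = 3q + 4 ⇒ q = 2/3.

6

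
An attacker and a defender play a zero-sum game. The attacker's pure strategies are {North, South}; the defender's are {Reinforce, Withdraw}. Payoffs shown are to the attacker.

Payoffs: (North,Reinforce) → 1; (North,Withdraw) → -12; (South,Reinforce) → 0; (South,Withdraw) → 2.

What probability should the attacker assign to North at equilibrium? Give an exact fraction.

2/15

Row minima: North → -12, South → 0; maximin = 0.
Column maxima: Reinforce → 1, Withdraw → 2; minimax = 1.
0 ≠ 1, so there is no saddle point; optimal play is mixed.
Let the attacker play North with probability p. Expected payoff against Reinforce: 1p + 0(1−p) = p; against Withdraw: (-12)p + 2(1−p) = −14p + 2.
Setting these equal: p = −14p + 2 ⇒ 15p = 2 ⇒ p = 2/15, and the value is (1)·(2/15) = 2/15.
For the defender: with q = P(Reinforce), equating North's and South's payoffs gives 13q − 12 = −2q + 2 ⇒ q = 14/15.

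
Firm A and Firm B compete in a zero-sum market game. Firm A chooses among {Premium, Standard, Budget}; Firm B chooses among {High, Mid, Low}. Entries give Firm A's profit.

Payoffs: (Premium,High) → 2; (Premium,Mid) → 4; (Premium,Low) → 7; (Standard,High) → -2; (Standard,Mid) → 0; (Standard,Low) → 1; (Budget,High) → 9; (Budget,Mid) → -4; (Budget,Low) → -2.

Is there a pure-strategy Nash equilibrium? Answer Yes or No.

No

Row minima: Premium → 2, Standard → -2, Budget → -4; maximin = 2.
Column maxima: High → 9, Mid → 4, Low → 7; minimax = 4.
2 ≠ 4, so no pure-strategy equilibrium exists.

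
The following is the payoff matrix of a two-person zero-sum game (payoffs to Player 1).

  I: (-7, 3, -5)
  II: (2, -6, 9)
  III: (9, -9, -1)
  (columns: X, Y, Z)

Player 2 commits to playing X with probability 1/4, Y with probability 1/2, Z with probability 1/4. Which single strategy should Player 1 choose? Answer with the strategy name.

Expected payoff of I: (1/4)·(-7) + (1/2)·3 + (1/4)·(-5) = -3/2.
Expected payoff of II: (1/4)·2 + (1/2)·(-6) + (1/4)·9 = -1/4.
Expected payoff of III: (1/4)·9 + (1/2)·(-9) + (1/4)·(-1) = -5/2.
The largest is -1/4, so Player 1's best response is II.

II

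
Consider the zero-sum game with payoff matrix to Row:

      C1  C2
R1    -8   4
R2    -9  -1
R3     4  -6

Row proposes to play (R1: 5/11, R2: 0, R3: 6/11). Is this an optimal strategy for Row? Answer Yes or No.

Yes

Against C1 this mix gives (5/11)·(-8) + (6/11)·4 = -16/11.
Against C2 this mix gives (5/11)·4 + (6/11)·(-6) = -16/11.
All of Column's active replies (C1, C2) yield -16/11, and no column does worse for Row. The mix makes Column indifferent and guarantees -16/11, so it is optimal.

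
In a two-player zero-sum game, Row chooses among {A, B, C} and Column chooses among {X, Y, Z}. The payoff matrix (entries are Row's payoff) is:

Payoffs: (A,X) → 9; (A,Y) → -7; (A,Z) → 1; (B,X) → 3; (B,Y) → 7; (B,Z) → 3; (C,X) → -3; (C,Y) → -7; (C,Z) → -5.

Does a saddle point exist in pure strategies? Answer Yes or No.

Yes

Row minima: A → -7, B → 3, C → -7; maximin = 3.
Column maxima: X → 9, Y → 7, Z → 3; minimax = 3.
maximin = minimax = 3, so a saddle point exists.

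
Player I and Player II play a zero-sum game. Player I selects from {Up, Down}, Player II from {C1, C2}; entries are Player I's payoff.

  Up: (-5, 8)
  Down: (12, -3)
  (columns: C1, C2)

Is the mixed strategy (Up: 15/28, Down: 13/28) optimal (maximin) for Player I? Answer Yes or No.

Yes

Against C1 this mix gives (15/28)·(-5) + (13/28)·12 = 81/28.
Against C2 this mix gives (15/28)·8 + (13/28)·(-3) = 81/28.
All of Player II's active replies (C1, C2) yield 81/28, and no column does worse for Player I. The mix makes Player II indifferent and guarantees 81/28, so it is optimal.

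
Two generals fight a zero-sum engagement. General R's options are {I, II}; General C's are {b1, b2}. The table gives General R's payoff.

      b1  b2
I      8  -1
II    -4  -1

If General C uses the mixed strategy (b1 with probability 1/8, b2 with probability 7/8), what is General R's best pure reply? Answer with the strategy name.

Expected payoff of I: (1/8)·8 + (7/8)·(-1) = 1/8.
Expected payoff of II: (1/8)·(-4) + (7/8)·(-1) = -11/8.
The largest is 1/8, so General R's best response is I.

I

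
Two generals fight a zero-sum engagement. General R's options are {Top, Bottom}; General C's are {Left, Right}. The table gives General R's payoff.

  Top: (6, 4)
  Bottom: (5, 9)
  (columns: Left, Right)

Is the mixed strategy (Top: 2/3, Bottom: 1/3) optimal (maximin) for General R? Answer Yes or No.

Against Left this mix gives (2/3)·6 + (1/3)·5 = 17/3.
Against Right this mix gives (2/3)·4 + (1/3)·9 = 17/3.
All of General C's active replies (Left, Right) yield 17/3, and no column does worse for General R. The mix makes General C indifferent and guarantees 17/3, so it is optimal.

Yes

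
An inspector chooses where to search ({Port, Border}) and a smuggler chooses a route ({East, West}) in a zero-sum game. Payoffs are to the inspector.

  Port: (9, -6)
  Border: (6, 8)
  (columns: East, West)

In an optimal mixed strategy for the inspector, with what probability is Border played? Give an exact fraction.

Row minima: Port → -6, Border → 6; maximin = 6.
Column maxima: East → 9, West → 8; minimax = 8.
6 ≠ 8, so there is no saddle point; optimal play is mixed.
Let the inspector play Port with probability p. Expected payoff against East: 9p + 6(1−p) = 3p + 6; against West: (-6)p + 8(1−p) = −14p + 8.
Setting these equal: 3p + 6 = −14p + 8 ⇒ 17p = 2 ⇒ p = 2/17, and the value is (3)·(2/17) + 6 = 108/17.
For the smuggler: with q = P(East), equating Port's and Border's payoffs gives 15q − 6 = −2q + 8 ⇒ q = 14/17.

15/17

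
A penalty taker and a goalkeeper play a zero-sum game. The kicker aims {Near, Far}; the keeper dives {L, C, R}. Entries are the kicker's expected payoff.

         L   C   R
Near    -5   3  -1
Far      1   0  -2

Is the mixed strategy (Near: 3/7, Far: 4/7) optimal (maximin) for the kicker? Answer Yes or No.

Yes

Against L this mix gives (3/7)·(-5) + (4/7)·1 = -11/7.
Against C this mix gives (3/7)·3 + (4/7)·0 = 9/7.
Against R this mix gives (3/7)·(-1) + (4/7)·(-2) = -11/7.
All of the keeper's active replies (L, R) yield -11/7, and no column does worse for the kicker. The mix makes the keeper indifferent and guarantees -11/7, so it is optimal.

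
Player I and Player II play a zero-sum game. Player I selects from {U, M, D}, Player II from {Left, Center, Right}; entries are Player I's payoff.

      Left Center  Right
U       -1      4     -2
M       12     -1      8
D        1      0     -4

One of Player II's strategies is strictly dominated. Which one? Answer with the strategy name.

Left

Right holds Player I's payoff strictly below Left in every row: -2 < -1, 8 < 12, -4 < 1.
So Left is strictly dominated for Player II.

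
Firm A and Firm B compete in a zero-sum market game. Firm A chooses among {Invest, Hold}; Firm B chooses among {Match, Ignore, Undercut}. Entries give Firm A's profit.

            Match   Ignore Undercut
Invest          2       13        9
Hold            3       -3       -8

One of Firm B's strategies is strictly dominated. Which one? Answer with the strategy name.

Ignore

Undercut holds Firm A's payoff strictly below Ignore in every row: 9 < 13, -8 < -3.
So Ignore is strictly dominated for Firm B.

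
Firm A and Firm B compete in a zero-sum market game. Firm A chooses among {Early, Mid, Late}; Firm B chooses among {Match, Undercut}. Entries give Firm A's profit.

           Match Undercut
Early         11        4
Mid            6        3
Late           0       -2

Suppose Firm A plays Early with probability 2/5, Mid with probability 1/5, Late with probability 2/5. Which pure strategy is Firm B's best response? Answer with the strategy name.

Undercut

If Firm B plays Match, Firm A's expected payoff is (2/5)·11 + (1/5)·6 + (2/5)·0 = 28/5.
If Firm B plays Undercut, Firm A's expected payoff is (2/5)·4 + (1/5)·3 + (2/5)·(-2) = 7/5.
Firm B minimizes Firm A's payoff; the smallest is 7/5, so the best response is Undercut.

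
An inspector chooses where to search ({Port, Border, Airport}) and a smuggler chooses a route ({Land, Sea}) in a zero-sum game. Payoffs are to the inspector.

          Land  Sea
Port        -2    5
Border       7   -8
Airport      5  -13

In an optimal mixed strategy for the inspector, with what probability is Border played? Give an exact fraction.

Row minima: Port → -2, Border → -8, Airport → -13; maximin = -2.
Column maxima: Land → 7, Sea → 5; minimax = 5.
-2 ≠ 5, so there is no saddle point; optimal play is mixed.
Airport is strictly dominated by Border, so the inspector never plays it.
On the remaining 2×2 (Port, Border vs Land, Sea):
Let the inspector play Port with probability p. Expected payoff against Land: (-2)p + 7(1−p) = −9p + 7; against Sea: 5p + (-8)(1−p) = 13p − 8.
Setting these equal: −9p + 7 = 13p − 8 ⇒ −22p = -15 ⇒ p = 15/22, and the value is (-9)·(15/22) + 7 = 19/22.
For the smuggler: with q = P(Land), equating Port's and Border's payoffs gives −7q + 5 = 15q − 8 ⇒ q = 13/22.

7/22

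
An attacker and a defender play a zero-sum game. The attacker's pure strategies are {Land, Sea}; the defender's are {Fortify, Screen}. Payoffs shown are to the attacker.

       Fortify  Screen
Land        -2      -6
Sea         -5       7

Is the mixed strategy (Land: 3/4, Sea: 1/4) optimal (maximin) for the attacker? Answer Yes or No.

Against Fortify this mix gives (3/4)·(-2) + (1/4)·(-5) = -11/4.
Against Screen this mix gives (3/4)·(-6) + (1/4)·7 = -11/4.
All of the defender's active replies (Fortify, Screen) yield -11/4, and no column does worse for the attacker. The mix makes the defender indifferent and guarantees -11/4, so it is optimal.

Yes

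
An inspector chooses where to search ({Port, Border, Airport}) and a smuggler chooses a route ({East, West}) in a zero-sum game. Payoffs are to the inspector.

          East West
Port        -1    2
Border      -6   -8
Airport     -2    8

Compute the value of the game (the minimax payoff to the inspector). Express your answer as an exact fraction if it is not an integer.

Row minima: Port → -1, Border → -8, Airport → -2; maximin = -1.
Column maxima: East → -1, West → 8; minimax = -1.
Since maximin = minimax = -1, there is a saddle point and the value is -1.

-1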